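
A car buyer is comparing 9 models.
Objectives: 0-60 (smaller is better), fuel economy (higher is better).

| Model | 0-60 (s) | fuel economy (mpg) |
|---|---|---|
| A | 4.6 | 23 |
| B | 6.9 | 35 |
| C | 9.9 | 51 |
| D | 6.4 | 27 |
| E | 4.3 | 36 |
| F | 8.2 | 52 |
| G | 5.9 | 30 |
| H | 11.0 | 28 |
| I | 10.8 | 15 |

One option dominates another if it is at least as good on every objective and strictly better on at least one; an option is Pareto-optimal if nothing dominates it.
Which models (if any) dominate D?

E, G

E: 0-60 4.3≤6.4, fuel economy 36≥27 — dominates D.
G: 0-60 5.9≤6.4, fuel economy 30≥27 — dominates D.
Others (A, B, C, F, H, I) are each worse than D on at least one objective.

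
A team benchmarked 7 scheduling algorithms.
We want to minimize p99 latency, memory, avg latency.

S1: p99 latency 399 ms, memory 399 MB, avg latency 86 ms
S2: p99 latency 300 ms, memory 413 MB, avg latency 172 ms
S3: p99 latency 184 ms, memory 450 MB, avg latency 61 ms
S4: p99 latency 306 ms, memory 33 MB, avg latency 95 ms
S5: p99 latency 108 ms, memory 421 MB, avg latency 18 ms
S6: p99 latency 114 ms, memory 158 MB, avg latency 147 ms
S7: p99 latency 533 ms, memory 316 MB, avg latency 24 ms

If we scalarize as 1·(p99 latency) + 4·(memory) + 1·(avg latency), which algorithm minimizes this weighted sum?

S1: 1·399 + 4·399 + 1·86 = 2081
S2: 1·300 + 4·413 + 1·172 = 2124
S3: 1·184 + 4·450 + 1·61 = 2045
S4: 1·306 + 4·33 + 1·95 = 533
S5: 1·108 + 4·421 + 1·18 = 1810
S6: 1·114 + 4·158 + 1·147 = 893
S7: 1·533 + 4·316 + 1·24 = 1821
Lowest: S4 at 533.

S4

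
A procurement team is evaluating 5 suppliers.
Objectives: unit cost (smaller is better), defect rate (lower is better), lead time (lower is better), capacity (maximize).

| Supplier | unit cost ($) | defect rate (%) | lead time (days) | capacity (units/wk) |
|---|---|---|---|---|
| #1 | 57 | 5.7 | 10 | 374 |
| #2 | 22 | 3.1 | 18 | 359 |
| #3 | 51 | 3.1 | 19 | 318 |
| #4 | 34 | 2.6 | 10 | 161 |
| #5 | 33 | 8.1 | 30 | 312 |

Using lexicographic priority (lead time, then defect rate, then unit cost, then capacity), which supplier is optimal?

#4

First minimize lead time: best is 10, kept {#1, #4}.
Then minimize defect rate: best is 2.6, kept {#4}.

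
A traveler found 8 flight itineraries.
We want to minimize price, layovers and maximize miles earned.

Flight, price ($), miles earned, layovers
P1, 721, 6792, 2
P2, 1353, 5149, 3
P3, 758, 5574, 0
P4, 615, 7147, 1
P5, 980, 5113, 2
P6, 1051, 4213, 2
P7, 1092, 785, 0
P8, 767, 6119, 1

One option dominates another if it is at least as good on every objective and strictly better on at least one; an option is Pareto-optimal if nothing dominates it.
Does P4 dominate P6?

P4 vs P6: price 615≤1051, miles earned 7147≥4213, layovers 1≤2 — P4 is at least as good on every objective with at least one strict improvement.

Yes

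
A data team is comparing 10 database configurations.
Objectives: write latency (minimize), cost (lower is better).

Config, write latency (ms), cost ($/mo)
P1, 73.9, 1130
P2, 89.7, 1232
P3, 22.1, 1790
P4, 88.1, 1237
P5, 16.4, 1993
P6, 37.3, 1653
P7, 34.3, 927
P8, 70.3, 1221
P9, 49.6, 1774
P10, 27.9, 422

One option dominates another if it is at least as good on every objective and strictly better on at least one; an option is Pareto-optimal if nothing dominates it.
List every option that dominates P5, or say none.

P1: worse on write latency (73.9 vs 16.4).
P2: worse on write latency (89.7 vs 16.4).
P3: worse on write latency (22.1 vs 16.4).
P4: worse on write latency (88.1 vs 16.4).
P6: worse on write latency (37.3 vs 16.4).
P7: worse on write latency (34.3 vs 16.4).
P8: worse on write latency (70.3 vs 16.4).
P9: worse on write latency (49.6 vs 16.4).
P10: worse on write latency (27.9 vs 16.4).
No option dominates P5.

none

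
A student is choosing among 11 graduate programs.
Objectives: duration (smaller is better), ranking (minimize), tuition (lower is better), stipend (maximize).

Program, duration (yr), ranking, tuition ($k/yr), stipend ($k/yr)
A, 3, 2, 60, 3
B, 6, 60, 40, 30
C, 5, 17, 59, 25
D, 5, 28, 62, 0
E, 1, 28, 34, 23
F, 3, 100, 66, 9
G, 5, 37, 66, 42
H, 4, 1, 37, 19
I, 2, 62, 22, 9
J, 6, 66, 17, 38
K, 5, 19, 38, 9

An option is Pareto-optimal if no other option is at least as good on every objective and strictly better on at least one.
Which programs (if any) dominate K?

H: duration 4≤5, ranking 1≤19, tuition 37≤38, stipend 19≥9 — dominates K.
Others (A, B, C, D, E, F, G, I, J) are each worse than K on at least one objective.

H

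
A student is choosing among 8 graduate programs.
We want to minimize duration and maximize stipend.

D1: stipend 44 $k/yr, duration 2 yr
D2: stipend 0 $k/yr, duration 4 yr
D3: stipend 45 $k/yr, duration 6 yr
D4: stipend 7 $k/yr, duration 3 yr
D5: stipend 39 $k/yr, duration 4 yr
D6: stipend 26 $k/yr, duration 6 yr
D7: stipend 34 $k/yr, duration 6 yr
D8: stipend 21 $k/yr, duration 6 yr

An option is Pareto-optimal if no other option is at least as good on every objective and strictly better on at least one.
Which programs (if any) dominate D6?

D1, D3, D5, D7

D1: stipend 44≥26, duration 2≤6 — dominates D6.
D3: stipend 45≥26, duration 6≤6 — dominates D6.
D5: stipend 39≥26, duration 4≤6 — dominates D6.
D7: stipend 34≥26, duration 6≤6 — dominates D6.
Others (D2, D4, D8) are each worse than D6 on at least one objective.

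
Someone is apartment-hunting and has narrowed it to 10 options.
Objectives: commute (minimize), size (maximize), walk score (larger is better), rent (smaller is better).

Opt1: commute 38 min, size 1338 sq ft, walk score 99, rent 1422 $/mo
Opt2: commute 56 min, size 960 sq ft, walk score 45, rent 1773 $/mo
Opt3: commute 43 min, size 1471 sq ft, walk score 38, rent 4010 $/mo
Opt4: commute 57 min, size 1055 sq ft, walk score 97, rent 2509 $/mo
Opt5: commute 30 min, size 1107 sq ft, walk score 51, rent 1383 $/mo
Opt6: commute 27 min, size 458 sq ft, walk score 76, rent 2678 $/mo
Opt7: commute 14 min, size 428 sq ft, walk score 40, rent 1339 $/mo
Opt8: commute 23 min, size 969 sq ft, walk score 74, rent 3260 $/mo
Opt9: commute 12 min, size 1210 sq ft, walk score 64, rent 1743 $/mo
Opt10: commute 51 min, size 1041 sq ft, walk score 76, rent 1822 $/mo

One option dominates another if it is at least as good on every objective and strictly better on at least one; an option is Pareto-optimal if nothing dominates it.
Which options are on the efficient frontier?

Opt1, Opt3, Opt5, Opt6, Opt7, Opt8, Opt9

Opt1: not dominated (best walk score).
Opt2: dominated by Opt1 (commute 38≤56, size 1338≥960, walk score 99≥45, rent 1422≤1773).
Opt3: not dominated (best size).
Opt4: dominated by Opt1 (commute 38≤57, size 1338≥1055, walk score 99≥97, rent 1422≤2509).
Opt5: not dominated.
Opt6: not dominated.
Opt7: not dominated (best rent).
Opt8: not dominated.
Opt9: not dominated (best commute).
Opt10: dominated by Opt1 (commute 38≤51, size 1338≥1041, walk score 99≥76, rent 1422≤1822).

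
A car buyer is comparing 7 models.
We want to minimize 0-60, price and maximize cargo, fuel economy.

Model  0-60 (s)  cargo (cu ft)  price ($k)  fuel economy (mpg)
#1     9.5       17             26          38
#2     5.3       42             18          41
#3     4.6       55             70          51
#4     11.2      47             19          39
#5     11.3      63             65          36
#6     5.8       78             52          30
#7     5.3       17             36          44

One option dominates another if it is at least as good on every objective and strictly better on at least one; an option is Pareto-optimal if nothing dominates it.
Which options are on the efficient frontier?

#1: dominated by #2 (0-60 5.3≤9.5, cargo 42≥17, price 18≤26, fuel economy 41≥38).
#2: not dominated (best price).
#3: not dominated (best 0-60).
#4: not dominated.
#5: not dominated.
#6: not dominated (best cargo).
#7: not dominated.

#2, #3, #4, #5, #6, #7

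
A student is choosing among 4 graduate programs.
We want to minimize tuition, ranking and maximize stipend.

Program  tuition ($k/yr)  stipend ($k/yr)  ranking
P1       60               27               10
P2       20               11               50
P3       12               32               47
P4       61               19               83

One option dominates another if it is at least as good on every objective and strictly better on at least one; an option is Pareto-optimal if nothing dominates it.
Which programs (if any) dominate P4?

P1: tuition 60≤61, stipend 27≥19, ranking 10≤83 — dominates P4.
P3: tuition 12≤61, stipend 32≥19, ranking 47≤83 — dominates P4.
Others (P2) are each worse than P4 on at least one objective.

P1, P3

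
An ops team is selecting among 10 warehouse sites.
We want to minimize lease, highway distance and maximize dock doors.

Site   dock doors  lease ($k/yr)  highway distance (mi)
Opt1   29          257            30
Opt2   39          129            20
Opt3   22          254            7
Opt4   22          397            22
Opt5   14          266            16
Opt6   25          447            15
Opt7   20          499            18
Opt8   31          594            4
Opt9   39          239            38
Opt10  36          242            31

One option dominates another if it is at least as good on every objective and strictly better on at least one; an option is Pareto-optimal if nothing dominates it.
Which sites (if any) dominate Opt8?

none

Opt1: worse on dock doors (29 vs 31).
Opt2: worse on highway distance (20 vs 4).
Opt3: worse on dock doors (22 vs 31).
Opt4: worse on dock doors (22 vs 31).
Opt5: worse on dock doors (14 vs 31).
Opt6: worse on dock doors (25 vs 31).
Opt7: worse on dock doors (20 vs 31).
Opt9: worse on highway distance (38 vs 4).
Opt10: worse on highway distance (31 vs 4).
No option dominates Opt8.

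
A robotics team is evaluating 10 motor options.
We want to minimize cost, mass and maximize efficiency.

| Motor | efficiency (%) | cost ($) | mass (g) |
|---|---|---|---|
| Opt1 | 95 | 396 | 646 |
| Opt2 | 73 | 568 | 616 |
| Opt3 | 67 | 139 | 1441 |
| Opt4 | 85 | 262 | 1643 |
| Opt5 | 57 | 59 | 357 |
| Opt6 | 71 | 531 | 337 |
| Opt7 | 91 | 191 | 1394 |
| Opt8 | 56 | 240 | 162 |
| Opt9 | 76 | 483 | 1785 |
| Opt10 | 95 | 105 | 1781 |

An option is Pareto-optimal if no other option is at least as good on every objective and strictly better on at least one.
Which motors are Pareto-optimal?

Opt1: not dominated.
Opt2: not dominated.
Opt3: not dominated.
Opt4: dominated by Opt7 (efficiency 91≥85, cost 191≤262, mass 1394≤1643).
Opt5: not dominated (best cost).
Opt6: not dominated.
Opt7: not dominated.
Opt8: not dominated (best mass).
Opt9: dominated by Opt1 (efficiency 95≥76, cost 396≤483, mass 646≤1785).
Opt10: not dominated.

Opt1, Opt2, Opt3, Opt5, Opt6, Opt7, Opt8, Opt10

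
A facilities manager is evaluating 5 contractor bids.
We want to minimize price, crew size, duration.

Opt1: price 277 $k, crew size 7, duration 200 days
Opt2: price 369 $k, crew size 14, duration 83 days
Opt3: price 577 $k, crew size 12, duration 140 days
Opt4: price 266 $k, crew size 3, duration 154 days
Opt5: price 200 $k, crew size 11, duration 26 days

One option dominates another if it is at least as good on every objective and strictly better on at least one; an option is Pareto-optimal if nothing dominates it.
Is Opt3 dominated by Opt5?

Opt5 vs Opt3: price 200≤577, crew size 11≤12, duration 26≤140 — Opt5 is at least as good on every objective with at least one strict improvement.

Yes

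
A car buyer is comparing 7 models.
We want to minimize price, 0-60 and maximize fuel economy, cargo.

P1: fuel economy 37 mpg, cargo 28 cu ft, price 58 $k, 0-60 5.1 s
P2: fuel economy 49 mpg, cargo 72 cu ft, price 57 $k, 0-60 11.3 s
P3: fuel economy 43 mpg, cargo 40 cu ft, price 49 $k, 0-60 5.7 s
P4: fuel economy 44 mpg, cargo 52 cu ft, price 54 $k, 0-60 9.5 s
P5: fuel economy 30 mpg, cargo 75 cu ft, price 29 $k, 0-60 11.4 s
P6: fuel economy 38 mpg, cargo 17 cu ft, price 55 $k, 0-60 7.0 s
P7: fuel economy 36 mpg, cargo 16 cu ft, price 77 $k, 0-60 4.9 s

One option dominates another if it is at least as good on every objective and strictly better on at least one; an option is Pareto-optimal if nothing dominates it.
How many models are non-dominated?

P1: not dominated.
P2: not dominated (best fuel economy).
P3: not dominated.
P4: not dominated.
P5: not dominated (best cargo).
P6: dominated by P3 (fuel economy 43≥38, cargo 40≥17, price 49≤55, 0-60 5.7≤7.0).
P7: not dominated (best 0-60).
Pareto-optimal: P1, P2, P3, P4, P5, P7 → 6.

6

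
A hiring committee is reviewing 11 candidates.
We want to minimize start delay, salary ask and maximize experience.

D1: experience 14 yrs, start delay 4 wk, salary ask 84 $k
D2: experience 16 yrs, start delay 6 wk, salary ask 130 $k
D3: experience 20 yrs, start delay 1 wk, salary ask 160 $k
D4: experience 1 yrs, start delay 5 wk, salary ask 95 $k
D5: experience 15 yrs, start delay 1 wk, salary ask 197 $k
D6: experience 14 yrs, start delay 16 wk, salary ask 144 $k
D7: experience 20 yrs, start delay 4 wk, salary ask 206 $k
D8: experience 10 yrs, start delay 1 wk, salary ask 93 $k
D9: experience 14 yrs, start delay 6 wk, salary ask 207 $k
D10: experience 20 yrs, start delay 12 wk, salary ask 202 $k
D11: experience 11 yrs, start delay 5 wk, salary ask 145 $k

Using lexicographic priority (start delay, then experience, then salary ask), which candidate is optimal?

First minimize start delay: best is 1, kept {D3, D5, D8}.
Then maximize experience: best is 20, kept {D3}.

D3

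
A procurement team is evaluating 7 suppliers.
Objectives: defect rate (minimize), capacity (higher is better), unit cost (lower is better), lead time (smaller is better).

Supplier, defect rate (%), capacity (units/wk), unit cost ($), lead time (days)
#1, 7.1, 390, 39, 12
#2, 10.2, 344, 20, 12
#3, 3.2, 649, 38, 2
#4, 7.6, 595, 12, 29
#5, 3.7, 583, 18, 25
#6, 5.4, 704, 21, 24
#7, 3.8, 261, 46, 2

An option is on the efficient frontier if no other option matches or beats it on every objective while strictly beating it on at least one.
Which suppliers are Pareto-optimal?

#1: dominated by #3 (defect rate 3.2≤7.1, capacity 649≥390, unit cost 38≤39, lead time 2≤12).
#2: not dominated.
#3: not dominated (best defect rate).
#4: not dominated (best unit cost).
#5: not dominated.
#6: not dominated (best capacity).
#7: dominated by #3 (defect rate 3.2≤3.8, capacity 649≥261, unit cost 38≤46, lead time 2≤2).

#2, #3, #4, #5, #6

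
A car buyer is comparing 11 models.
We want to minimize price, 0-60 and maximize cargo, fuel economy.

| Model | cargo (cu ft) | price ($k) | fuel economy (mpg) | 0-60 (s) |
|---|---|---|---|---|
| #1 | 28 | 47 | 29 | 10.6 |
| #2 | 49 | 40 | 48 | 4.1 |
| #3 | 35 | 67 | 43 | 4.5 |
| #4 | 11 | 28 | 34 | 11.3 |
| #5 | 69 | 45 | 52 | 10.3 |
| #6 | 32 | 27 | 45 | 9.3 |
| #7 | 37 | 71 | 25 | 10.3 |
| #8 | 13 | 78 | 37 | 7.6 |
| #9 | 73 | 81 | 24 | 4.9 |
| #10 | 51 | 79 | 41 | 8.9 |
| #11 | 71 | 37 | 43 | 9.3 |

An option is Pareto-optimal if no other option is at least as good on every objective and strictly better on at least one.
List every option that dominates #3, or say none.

#2

#2: cargo 49≥35, price 40≤67, fuel economy 48≥43, 0-60 4.1≤4.5 — dominates #3.
Others (#1, #4, #5, #6, #7, #8, #9, #10, #11) are each worse than #3 on at least one objective.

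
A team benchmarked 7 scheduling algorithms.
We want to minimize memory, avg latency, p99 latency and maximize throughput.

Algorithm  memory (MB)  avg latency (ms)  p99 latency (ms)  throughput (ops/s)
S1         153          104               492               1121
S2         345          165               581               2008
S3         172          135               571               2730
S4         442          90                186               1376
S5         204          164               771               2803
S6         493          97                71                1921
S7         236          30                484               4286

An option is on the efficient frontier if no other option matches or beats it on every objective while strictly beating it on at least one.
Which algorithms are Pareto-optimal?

S1: not dominated (best memory).
S2: dominated by S3 (memory 172≤345, avg latency 135≤165, p99 latency 571≤581, throughput 2730≥2008).
S3: not dominated.
S4: not dominated.
S5: not dominated.
S6: not dominated (best p99 latency).
S7: not dominated (best avg latency).

S1, S3, S4, S5, S6, S7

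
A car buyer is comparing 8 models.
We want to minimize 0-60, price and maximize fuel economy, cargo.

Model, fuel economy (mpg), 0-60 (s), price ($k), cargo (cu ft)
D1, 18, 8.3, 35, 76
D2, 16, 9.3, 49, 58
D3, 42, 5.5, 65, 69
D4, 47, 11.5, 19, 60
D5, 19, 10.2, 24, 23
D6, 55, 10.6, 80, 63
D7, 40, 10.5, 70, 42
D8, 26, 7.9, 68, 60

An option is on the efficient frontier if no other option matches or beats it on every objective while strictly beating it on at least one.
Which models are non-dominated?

D1: not dominated (best cargo).
D2: dominated by D1 (fuel economy 18≥16, 0-60 8.3≤9.3, price 35≤49, cargo 76≥58).
D3: not dominated (best 0-60).
D4: not dominated (best price).
D5: not dominated.
D6: not dominated (best fuel economy).
D7: dominated by D3 (fuel economy 42≥40, 0-60 5.5≤10.5, price 65≤70, cargo 69≥42).
D8: dominated by D3 (fuel economy 42≥26, 0-60 5.5≤7.9, price 65≤68, cargo 69≥60).

D1, D3, D4, D5, D6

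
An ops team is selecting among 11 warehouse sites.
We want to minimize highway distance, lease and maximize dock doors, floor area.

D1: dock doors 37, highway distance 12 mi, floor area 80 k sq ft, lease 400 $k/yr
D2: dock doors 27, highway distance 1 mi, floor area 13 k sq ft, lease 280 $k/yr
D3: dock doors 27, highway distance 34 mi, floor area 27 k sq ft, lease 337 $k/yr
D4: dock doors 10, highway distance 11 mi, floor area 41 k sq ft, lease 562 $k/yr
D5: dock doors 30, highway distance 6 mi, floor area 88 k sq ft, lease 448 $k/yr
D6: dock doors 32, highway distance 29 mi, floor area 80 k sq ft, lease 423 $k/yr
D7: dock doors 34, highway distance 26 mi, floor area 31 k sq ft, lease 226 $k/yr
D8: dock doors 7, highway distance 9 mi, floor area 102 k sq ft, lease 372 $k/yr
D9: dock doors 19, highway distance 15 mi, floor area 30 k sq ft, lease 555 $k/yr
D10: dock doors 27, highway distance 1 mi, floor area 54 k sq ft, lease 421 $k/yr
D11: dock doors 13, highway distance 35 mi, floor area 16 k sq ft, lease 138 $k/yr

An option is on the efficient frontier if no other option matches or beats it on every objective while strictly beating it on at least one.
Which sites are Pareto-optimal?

D1: not dominated (best dock doors).
D2: not dominated.
D3: dominated by D7 (dock doors 34≥27, highway distance 26≤34, floor area 31≥27, lease 226≤337).
D4: dominated by D5 (dock doors 30≥10, highway distance 6≤11, floor area 88≥41, lease 448≤562).
D5: not dominated.
D6: dominated by D1 (dock doors 37≥32, highway distance 12≤29, floor area 80≥80, lease 400≤423).
D7: not dominated.
D8: not dominated (best floor area).
D9: dominated by D1 (dock doors 37≥19, highway distance 12≤15, floor area 80≥30, lease 400≤555).
D10: not dominated.
D11: not dominated (best lease).

D1, D2, D5, D7, D8, D10, D11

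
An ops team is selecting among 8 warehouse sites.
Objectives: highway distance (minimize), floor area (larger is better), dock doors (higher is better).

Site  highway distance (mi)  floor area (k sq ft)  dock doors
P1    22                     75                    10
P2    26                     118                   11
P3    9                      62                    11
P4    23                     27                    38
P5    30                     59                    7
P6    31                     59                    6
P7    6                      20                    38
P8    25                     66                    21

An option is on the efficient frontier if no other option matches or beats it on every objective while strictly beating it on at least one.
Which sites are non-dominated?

P1, P2, P3, P4, P7, P8

P1: not dominated.
P2: not dominated (best floor area).
P3: not dominated.
P4: not dominated.
P5: dominated by P1 (highway distance 22≤30, floor area 75≥59, dock doors 10≥7).
P6: dominated by P1 (highway distance 22≤31, floor area 75≥59, dock doors 10≥6).
P7: not dominated (best highway distance).
P8: not dominated.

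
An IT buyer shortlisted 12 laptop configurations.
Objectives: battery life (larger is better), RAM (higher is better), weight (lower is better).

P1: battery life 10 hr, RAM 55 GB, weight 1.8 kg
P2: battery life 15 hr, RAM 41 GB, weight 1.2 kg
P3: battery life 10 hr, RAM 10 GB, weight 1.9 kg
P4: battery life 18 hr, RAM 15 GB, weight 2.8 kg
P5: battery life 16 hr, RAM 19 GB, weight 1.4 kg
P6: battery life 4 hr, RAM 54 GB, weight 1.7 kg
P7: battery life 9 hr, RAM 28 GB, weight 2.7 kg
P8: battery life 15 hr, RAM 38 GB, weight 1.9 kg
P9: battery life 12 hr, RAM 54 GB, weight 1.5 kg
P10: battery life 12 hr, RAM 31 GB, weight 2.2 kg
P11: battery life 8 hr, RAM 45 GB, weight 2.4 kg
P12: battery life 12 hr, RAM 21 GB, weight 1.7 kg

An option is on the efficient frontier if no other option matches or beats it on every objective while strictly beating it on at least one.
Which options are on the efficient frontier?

P1: not dominated (best RAM).
P2: not dominated (best weight).
P3: dominated by P1 (battery life 10≥10, RAM 55≥10, weight 1.8≤1.9).
P4: not dominated (best battery life).
P5: not dominated.
P6: dominated by P9 (battery life 12≥4, RAM 54≥54, weight 1.5≤1.7).
P7: dominated by P1 (battery life 10≥9, RAM 55≥28, weight 1.8≤2.7).
P8: dominated by P2 (battery life 15≥15, RAM 41≥38, weight 1.2≤1.9).
P9: not dominated.
P10: dominated by P2 (battery life 15≥12, RAM 41≥31, weight 1.2≤2.2).
P11: dominated by P1 (battery life 10≥8, RAM 55≥45, weight 1.8≤2.4).
P12: dominated by P2 (battery life 15≥12, RAM 41≥21, weight 1.2≤1.7).

P1, P2, P4, P5, P9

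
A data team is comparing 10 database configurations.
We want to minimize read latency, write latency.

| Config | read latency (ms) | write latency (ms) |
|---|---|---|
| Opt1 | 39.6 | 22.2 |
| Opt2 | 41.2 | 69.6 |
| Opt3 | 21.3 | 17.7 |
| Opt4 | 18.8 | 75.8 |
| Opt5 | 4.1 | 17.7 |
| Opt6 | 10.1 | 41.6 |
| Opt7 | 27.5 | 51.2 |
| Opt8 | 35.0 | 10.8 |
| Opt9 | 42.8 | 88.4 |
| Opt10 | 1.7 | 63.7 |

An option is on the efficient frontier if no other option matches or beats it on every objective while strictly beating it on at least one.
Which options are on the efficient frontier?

Opt1: dominated by Opt3 (read latency 21.3≤39.6, write latency 17.7≤22.2).
Opt2: dominated by Opt1 (read latency 39.6≤41.2, write latency 22.2≤69.6).
Opt3: dominated by Opt5 (read latency 4.1≤21.3, write latency 17.7≤17.7).
Opt4: dominated by Opt5 (read latency 4.1≤18.8, write latency 17.7≤75.8).
Opt5: not dominated.
Opt6: dominated by Opt5 (read latency 4.1≤10.1, write latency 17.7≤41.6).
Opt7: dominated by Opt3 (read latency 21.3≤27.5, write latency 17.7≤51.2).
Opt8: not dominated (best write latency).
Opt9: dominated by Opt1 (read latency 39.6≤42.8, write latency 22.2≤88.4).
Opt10: not dominated (best read latency).

Opt5, Opt8, Opt10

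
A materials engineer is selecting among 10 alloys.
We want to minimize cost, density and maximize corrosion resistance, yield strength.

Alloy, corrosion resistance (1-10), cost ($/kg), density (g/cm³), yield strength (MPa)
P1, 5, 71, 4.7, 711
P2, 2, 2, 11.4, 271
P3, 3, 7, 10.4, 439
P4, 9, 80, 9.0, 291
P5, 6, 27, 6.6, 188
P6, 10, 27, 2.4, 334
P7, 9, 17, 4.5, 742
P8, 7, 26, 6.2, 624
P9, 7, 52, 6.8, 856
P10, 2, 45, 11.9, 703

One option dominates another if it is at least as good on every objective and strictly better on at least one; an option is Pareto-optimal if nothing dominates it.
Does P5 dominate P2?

No

P5 vs P2: P5 is worse on cost (27 vs 2), so it does not dominate P2.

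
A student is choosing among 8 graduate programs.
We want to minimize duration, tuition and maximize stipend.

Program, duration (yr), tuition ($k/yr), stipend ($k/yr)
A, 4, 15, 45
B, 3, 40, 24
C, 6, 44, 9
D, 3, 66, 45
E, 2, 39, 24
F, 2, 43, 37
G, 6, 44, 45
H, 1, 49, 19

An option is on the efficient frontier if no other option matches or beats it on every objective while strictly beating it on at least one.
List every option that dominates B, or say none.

E

E: duration 2≤3, tuition 39≤40, stipend 24≥24 — dominates B.
Others (A, C, D, F, G, H) are each worse than B on at least one objective.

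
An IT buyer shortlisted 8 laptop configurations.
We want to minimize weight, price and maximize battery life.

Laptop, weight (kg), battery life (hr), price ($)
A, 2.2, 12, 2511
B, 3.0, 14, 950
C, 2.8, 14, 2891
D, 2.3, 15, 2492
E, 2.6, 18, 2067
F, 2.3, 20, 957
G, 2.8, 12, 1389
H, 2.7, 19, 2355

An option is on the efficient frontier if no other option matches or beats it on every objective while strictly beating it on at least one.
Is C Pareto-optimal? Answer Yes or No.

No

D vs C: weight 2.3≤2.8, battery life 15≥14, price 2492≤2891 — D is at least as good on every objective and strictly better on at least one, so D dominates C.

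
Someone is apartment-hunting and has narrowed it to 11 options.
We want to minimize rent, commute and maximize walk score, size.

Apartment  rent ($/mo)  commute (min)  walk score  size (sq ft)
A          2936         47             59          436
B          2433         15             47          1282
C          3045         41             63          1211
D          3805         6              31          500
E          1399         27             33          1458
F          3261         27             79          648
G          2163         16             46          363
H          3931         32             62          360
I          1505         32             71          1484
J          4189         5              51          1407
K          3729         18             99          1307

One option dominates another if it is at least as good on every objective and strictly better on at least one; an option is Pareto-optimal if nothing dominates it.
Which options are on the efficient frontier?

B, D, E, F, G, I, J, K

A: dominated by I (rent 1505≤2936, commute 32≤47, walk score 71≥59, size 1484≥436).
B: not dominated.
C: dominated by I (rent 1505≤3045, commute 32≤41, walk score 71≥63, size 1484≥1211).
D: not dominated.
E: not dominated (best rent).
F: not dominated.
G: not dominated.
H: dominated by F (rent 3261≤3931, commute 27≤32, walk score 79≥62, size 648≥360).
I: not dominated (best size).
J: not dominated (best commute).
K: not dominated (best walk score).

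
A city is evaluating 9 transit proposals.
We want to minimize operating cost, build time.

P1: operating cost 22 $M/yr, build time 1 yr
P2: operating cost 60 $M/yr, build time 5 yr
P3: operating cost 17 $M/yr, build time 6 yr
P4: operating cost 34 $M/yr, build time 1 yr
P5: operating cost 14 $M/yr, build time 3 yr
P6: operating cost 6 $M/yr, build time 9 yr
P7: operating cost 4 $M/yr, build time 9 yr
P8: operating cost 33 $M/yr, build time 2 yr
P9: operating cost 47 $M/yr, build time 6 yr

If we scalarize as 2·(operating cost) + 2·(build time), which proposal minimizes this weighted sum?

P7

P1: 2·22 + 2·1 = 46
P2: 2·60 + 2·5 = 130
P3: 2·17 + 2·6 = 46
P4: 2·34 + 2·1 = 70
P5: 2·14 + 2·3 = 34
P6: 2·6 + 2·9 = 30
P7: 2·4 + 2·9 = 26
P8: 2·33 + 2·2 = 70
P9: 2·47 + 2·6 = 106
Lowest: P7 at 26.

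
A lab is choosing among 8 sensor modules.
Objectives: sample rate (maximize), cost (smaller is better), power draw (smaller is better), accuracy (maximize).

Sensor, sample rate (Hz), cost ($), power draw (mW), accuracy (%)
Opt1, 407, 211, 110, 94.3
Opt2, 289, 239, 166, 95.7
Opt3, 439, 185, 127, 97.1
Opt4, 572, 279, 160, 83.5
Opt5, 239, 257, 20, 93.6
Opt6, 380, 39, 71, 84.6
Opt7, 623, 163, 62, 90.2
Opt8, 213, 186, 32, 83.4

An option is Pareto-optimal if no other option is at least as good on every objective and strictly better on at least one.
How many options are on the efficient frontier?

6

Opt1: not dominated.
Opt2: dominated by Opt3 (sample rate 439≥289, cost 185≤239, power draw 127≤166, accuracy 97.1≥95.7).
Opt3: not dominated (best accuracy).
Opt4: dominated by Opt7 (sample rate 623≥572, cost 163≤279, power draw 62≤160, accuracy 90.2≥83.5).
Opt5: not dominated (best power draw).
Opt6: not dominated (best cost).
Opt7: not dominated (best sample rate).
Opt8: not dominated.
Pareto-optimal: Opt1, Opt3, Opt5, Opt6, Opt7, Opt8 → 6.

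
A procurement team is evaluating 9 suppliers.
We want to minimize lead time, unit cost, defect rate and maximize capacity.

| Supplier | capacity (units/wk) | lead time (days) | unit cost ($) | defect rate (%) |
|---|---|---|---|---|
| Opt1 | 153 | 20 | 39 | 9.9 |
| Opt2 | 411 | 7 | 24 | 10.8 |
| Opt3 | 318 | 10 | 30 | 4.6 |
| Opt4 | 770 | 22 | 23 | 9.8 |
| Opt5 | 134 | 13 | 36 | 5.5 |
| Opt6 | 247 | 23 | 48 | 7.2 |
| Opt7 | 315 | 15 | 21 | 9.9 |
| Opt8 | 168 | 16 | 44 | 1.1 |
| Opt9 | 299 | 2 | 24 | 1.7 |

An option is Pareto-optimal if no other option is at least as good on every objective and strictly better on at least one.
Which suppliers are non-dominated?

Opt2, Opt3, Opt4, Opt7, Opt8, Opt9

Opt1: dominated by Opt3 (capacity 318≥153, lead time 10≤20, unit cost 30≤39, defect rate 4.6≤9.9).
Opt2: not dominated.
Opt3: not dominated.
Opt4: not dominated (best capacity).
Opt5: dominated by Opt3 (capacity 318≥134, lead time 10≤13, unit cost 30≤36, defect rate 4.6≤5.5).
Opt6: dominated by Opt3 (capacity 318≥247, lead time 10≤23, unit cost 30≤48, defect rate 4.6≤7.2).
Opt7: not dominated (best unit cost).
Opt8: not dominated (best defect rate).
Opt9: not dominated (best lead time).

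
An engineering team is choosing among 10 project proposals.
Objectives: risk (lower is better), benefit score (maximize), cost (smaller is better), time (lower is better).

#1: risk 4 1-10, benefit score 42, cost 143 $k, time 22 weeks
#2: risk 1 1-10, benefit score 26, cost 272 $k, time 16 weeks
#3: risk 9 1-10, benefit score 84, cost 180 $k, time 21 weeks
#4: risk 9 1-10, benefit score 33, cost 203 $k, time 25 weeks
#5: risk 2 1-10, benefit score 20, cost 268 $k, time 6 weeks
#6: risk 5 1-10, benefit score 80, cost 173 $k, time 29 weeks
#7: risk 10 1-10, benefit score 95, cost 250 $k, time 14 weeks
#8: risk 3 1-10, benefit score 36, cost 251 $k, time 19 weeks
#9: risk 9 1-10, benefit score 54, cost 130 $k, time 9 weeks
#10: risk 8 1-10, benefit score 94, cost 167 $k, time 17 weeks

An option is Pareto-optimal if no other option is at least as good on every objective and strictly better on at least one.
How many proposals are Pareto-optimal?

8

#1: not dominated.
#2: not dominated (best risk).
#3: dominated by #10 (risk 8≤9, benefit score 94≥84, cost 167≤180, time 17≤21).
#4: dominated by #1 (risk 4≤9, benefit score 42≥33, cost 143≤203, time 22≤25).
#5: not dominated (best time).
#6: not dominated.
#7: not dominated (best benefit score).
#8: not dominated.
#9: not dominated (best cost).
#10: not dominated.
Pareto-optimal: #1, #2, #5, #6, #7, #8, #9, #10 → 8.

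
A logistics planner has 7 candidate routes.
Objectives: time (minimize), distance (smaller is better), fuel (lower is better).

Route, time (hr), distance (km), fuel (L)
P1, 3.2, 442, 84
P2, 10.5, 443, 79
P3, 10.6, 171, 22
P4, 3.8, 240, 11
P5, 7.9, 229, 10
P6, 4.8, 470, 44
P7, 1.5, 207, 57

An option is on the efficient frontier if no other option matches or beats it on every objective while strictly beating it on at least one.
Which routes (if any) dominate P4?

P1: worse on distance (442 vs 240).
P2: worse on time (10.5 vs 3.8).
P3: worse on time (10.6 vs 3.8).
P5: worse on time (7.9 vs 3.8).
P6: worse on time (4.8 vs 3.8).
P7: worse on fuel (57 vs 11).
No option dominates P4.

none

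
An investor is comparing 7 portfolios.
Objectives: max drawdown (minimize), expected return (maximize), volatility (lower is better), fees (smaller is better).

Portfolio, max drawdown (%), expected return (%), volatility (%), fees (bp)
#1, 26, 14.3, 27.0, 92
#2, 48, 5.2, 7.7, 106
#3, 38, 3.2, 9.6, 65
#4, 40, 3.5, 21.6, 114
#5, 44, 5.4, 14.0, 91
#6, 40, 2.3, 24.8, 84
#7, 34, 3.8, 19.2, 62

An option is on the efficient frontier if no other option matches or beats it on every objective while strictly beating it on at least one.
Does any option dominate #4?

Yes

#7 vs #4: max drawdown 34≤40, expected return 3.8≥3.5, volatility 19.2≤21.6, fees 62≤114 — #7 is at least as good on every objective and strictly better on at least one, so #7 dominates #4.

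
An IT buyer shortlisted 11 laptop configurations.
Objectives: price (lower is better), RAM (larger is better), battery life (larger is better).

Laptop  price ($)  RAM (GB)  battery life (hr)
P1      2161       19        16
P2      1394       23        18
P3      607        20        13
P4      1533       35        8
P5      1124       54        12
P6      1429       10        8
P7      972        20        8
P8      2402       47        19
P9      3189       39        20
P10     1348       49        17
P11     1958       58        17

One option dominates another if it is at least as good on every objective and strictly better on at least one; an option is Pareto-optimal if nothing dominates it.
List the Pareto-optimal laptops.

P1: dominated by P2 (price 1394≤2161, RAM 23≥19, battery life 18≥16).
P2: not dominated.
P3: not dominated (best price).
P4: dominated by P5 (price 1124≤1533, RAM 54≥35, battery life 12≥8).
P5: not dominated.
P6: dominated by P2 (price 1394≤1429, RAM 23≥10, battery life 18≥8).
P7: dominated by P3 (price 607≤972, RAM 20≥20, battery life 13≥8).
P8: not dominated.
P9: not dominated (best battery life).
P10: not dominated.
P11: not dominated (best RAM).

P2, P3, P5, P8, P9, P10, P11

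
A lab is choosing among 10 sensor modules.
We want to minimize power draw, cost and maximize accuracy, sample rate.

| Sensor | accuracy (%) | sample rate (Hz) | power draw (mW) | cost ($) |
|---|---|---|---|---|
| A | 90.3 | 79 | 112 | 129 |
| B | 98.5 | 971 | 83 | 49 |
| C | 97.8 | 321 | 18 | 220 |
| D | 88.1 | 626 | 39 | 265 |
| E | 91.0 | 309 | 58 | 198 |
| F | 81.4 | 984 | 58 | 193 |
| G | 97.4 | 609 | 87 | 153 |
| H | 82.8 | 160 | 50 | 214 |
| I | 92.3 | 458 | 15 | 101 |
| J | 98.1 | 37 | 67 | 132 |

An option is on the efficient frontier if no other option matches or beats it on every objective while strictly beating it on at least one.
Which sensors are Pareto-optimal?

B, C, D, F, I, J

A: dominated by B (accuracy 98.5≥90.3, sample rate 971≥79, power draw 83≤112, cost 49≤129).
B: not dominated (best accuracy).
C: not dominated.
D: not dominated.
E: dominated by I (accuracy 92.3≥91.0, sample rate 458≥309, power draw 15≤58, cost 101≤198).
F: not dominated (best sample rate).
G: dominated by B (accuracy 98.5≥97.4, sample rate 971≥609, power draw 83≤87, cost 49≤153).
H: dominated by I (accuracy 92.3≥82.8, sample rate 458≥160, power draw 15≤50, cost 101≤214).
I: not dominated (best power draw).
J: not dominated.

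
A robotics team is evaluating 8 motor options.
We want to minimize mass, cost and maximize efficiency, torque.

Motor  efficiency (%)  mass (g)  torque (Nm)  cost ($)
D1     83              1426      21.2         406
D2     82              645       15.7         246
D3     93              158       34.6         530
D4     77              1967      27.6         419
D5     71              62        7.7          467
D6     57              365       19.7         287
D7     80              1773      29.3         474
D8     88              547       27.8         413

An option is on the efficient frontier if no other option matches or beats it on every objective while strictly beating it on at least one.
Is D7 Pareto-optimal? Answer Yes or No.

D1: worse on torque (21.2 vs 29.3).
D2: worse on torque (15.7 vs 29.3).
D3: worse on cost (530 vs 474).
D4: worse on efficiency (77 vs 80).
D5: worse on efficiency (71 vs 80).
D6: worse on efficiency (57 vs 80).
D8: worse on torque (27.8 vs 29.3).
No option is at least as good as D7 on every objective and strictly better on one.

Yes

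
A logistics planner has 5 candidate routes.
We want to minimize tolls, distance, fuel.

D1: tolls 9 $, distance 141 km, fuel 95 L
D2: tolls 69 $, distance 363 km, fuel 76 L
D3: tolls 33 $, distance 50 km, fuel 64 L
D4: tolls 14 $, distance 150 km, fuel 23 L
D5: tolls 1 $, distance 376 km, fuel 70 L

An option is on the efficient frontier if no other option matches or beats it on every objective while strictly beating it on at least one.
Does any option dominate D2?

Yes

D3 vs D2: tolls 33≤69, distance 50≤363, fuel 64≤76 — D3 is at least as good on every objective and strictly better on at least one, so D3 dominates D2.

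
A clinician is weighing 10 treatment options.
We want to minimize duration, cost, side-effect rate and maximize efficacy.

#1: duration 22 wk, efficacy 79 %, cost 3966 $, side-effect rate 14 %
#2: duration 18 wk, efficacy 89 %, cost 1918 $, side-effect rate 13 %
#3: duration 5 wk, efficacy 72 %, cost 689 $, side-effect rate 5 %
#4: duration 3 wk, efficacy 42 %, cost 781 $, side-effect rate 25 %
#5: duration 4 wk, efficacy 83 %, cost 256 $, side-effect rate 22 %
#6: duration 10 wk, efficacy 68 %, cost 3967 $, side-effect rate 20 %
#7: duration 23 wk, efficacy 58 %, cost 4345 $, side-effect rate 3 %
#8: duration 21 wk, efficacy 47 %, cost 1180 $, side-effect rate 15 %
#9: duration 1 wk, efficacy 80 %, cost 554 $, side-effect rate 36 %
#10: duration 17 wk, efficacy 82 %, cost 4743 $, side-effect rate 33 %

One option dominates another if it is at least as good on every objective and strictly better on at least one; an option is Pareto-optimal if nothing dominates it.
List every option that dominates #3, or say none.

none

#1: worse on duration (22 vs 5).
#2: worse on duration (18 vs 5).
#4: worse on efficacy (42 vs 72).
#5: worse on side-effect rate (22 vs 5).
#6: worse on duration (10 vs 5).
#7: worse on duration (23 vs 5).
#8: worse on duration (21 vs 5).
#9: worse on side-effect rate (36 vs 5).
#10: worse on duration (17 vs 5).
No option dominates #3.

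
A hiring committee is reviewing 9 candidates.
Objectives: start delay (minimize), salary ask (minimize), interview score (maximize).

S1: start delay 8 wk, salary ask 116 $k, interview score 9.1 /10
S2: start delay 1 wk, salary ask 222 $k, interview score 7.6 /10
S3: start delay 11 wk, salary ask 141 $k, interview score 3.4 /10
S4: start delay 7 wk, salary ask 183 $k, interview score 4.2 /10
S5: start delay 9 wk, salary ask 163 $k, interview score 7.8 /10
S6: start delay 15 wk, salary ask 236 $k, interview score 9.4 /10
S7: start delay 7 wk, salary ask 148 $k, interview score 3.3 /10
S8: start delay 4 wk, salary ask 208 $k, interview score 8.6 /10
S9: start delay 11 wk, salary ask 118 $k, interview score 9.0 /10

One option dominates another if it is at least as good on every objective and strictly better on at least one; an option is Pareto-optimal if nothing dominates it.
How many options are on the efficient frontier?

6

S1: not dominated (best salary ask).
S2: not dominated (best start delay).
S3: dominated by S1 (start delay 8≤11, salary ask 116≤141, interview score 9.1≥3.4).
S4: not dominated.
S5: dominated by S1 (start delay 8≤9, salary ask 116≤163, interview score 9.1≥7.8).
S6: not dominated (best interview score).
S7: not dominated.
S8: not dominated.
S9: dominated by S1 (start delay 8≤11, salary ask 116≤118, interview score 9.1≥9.0).
Pareto-optimal: S1, S2, S4, S6, S7, S8 → 6.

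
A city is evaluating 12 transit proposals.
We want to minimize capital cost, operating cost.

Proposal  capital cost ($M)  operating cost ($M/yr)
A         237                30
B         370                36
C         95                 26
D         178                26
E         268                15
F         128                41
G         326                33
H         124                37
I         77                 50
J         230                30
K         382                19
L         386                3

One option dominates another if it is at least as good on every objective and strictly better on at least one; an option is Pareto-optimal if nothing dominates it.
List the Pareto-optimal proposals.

A: dominated by C (capital cost 95≤237, operating cost 26≤30).
B: dominated by A (capital cost 237≤370, operating cost 30≤36).
C: not dominated.
D: dominated by C (capital cost 95≤178, operating cost 26≤26).
E: not dominated.
F: dominated by C (capital cost 95≤128, operating cost 26≤41).
G: dominated by A (capital cost 237≤326, operating cost 30≤33).
H: dominated by C (capital cost 95≤124, operating cost 26≤37).
I: not dominated (best capital cost).
J: dominated by C (capital cost 95≤230, operating cost 26≤30).
K: dominated by E (capital cost 268≤382, operating cost 15≤19).
L: not dominated (best operating cost).

C, E, I, L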